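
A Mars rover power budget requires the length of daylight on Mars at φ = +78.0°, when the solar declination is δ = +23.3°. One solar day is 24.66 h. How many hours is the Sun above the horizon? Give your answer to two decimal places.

24.66 h

Sunrise equation: cos H₀ = −tan φ · tan δ = -2.0261 ≤ −1, so the Sun never sets (polar day) and H₀ = π.
Daylight = 2H₀/(2π) × 24.66 h = (3.1416/π) × 24.66 = 24.66 h.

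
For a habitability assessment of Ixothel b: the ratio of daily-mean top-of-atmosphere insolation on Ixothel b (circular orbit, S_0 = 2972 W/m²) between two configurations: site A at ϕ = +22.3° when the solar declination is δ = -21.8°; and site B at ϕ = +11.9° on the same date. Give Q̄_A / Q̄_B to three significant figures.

Q̄_A / Q̄_B ≈ 0.820

— Configuration A (ϕ=+22.3°):
cos h₀ = −tan(+22.3°) tan(-21.800°) = 0.1640, h₀ = 1.4060 rad.
Bracket: h₀ sin ϕ sin δ + cos ϕ cos δ sin h₀ = 1.4060×0.37946×-0.37137 + 0.92521×0.92849×0.98645 = -0.198134 + 0.847408 = 0.649274.
Q̄ = (S_0/π) × [bracket] = (2972/π) × 0.649274 = 614.22 W/m².
— Configuration B (ϕ=+11.9°):
cos h₀ = −tan(+11.9°) tan(-21.800°) = 0.0843, h₀ = 1.4864 rad.
Bracket: h₀ sin ϕ sin δ + cos ϕ cos δ sin h₀ = 1.4864×0.20620×-0.37137 + 0.97851×0.92849×0.99644 = -0.113823 + 0.905302 = 0.791479.
Q̄ = (S_0/π) × [bracket] = (2972/π) × 0.791479 = 748.75 W/m².
Ratio Q̄_A / Q̄_B = 614.22 / 748.75 = 0.8203.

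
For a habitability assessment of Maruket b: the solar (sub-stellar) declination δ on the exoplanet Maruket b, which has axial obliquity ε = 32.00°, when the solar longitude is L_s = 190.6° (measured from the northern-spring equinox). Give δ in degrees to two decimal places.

δ = -5.59°

sin δ = sin ε · sin L_s = sin 32.00° × sin 190.6° = -0.097479.
δ = arcsin(-0.097479) = -5.59°.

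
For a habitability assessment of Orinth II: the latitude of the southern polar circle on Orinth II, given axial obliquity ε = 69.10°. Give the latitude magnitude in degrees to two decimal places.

The polar circle is the lowest latitude that experiences at least one full rotation of continuous darkness at the northern-summer solstice; it lies at |ϕ| = 90° − ε = 90° − 69.10° = 20.90°.

20.90°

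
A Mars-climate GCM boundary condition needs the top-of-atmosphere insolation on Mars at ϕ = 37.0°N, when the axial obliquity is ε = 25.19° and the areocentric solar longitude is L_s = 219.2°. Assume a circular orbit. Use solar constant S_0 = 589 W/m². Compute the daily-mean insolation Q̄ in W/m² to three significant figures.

Q̄ ≈ 99.7 W/m²

sin δ = sin 25.19° × sin 219.2° = -0.26901, so δ = -15.605°.
cos h₀ = −tan(+37.0°) tan(-15.605°) = 0.2105, h₀ = 1.3587 rad.
Bracket: h₀ sin ϕ sin δ + cos ϕ cos δ sin h₀ = 1.3587×0.60182×-0.26901 + 0.79864×0.96314×0.97760 = -0.219968 + 0.751972 = 0.532004.
Q̄ = (S_0/π) × [bracket] = (589/π) × 0.532004 = 99.74 W/m².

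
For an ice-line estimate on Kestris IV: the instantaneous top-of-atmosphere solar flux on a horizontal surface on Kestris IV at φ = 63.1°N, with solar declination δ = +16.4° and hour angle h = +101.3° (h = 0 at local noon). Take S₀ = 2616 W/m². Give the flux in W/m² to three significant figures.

436 W/m²

cos θ_z = sin φ sin δ + cos φ cos δ cos h = 0.251791 + -0.085046 = 0.166745.
Flux = S₀ · cos θ_z = 2616 × 0.166745 = 436.2 W/m².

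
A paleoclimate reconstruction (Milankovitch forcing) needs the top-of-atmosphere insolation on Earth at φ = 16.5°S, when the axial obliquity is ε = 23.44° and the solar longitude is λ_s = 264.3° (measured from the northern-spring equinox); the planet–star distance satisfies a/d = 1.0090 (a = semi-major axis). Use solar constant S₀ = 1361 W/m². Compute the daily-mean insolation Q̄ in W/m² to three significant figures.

Q̄ ≈ 469 W/m²

Solar declination: sin δ = sin ε · sin λ_s = sin 23.44° × sin 264.3° = -0.39582, so δ = -23.317°.
cos H₀ = −tan(-16.5°) tan(-23.317°) = -0.1277, H₀ = 1.6988 rad.
Bracket: H₀ sin φ sin δ + cos φ cos δ sin H₀ = 1.6988×-0.28402×-0.39582 + 0.95882×0.91833×0.99182 = 0.190980 + 0.873311 = 1.064291.
Inverse-square distance factor (a/d)² = 1.0090² = 1.018081.
Q̄ = (S₀/π) × 1.018081 × [bracket] = (1361/π) × 1.018081 × 1.064291 = 469.4 W/m².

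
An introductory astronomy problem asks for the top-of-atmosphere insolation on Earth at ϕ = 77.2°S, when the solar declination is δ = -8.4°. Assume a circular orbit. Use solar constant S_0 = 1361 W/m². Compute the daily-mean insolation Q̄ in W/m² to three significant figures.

cos h₀ = −tan(-77.2°) tan(-8.400°) = -0.6500, h₀ = 2.2783 rad.
Bracket: h₀ sin ϕ sin δ + cos ϕ cos δ sin h₀ = 2.2783×-0.97515×-0.14608 + 0.22155×0.98927×0.75997 = 0.324544 + 0.166565 = 0.491109.
Q̄ = (S_0/π) × [bracket] = (1361/π) × 0.491109 = 212.8 W/m².

Q̄ ≈ 213 W/m²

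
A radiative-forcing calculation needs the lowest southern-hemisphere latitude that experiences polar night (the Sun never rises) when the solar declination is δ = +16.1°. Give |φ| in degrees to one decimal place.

Polar night requires cos H₀ = −tan φ tan δ ≥ 1, i.e. tan φ tan δ ≤ −1.
The boundary is |tan φ| · |tan δ| = 1, so |φ| = 90° − |δ| = 90° − 16.1° = 73.9° in the southern hemisphere.

|φ| = 73.9°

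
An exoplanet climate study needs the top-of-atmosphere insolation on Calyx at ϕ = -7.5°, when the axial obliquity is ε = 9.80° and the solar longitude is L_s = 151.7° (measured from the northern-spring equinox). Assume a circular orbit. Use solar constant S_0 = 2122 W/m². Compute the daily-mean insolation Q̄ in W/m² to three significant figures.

Solar declination: sin δ = sin ε · sin L_s = sin 9.80° × sin 151.7° = 0.08069, so δ = +4.628°.
cos h₀ = −tan(-7.5°) tan(+4.628°) = 0.0107, h₀ = 1.5601 rad.
Bracket: h₀ sin ϕ sin δ + cos ϕ cos δ sin h₀ = 1.5601×-0.13053×0.08069 + 0.99144×0.99674×0.99994 = -0.016432 + 0.988149 = 0.971717.
Q̄ = (S_0/π) × [bracket] = (2122/π) × 0.971717 = 656.3 W/m².

Q̄ ≈ 656 W/m²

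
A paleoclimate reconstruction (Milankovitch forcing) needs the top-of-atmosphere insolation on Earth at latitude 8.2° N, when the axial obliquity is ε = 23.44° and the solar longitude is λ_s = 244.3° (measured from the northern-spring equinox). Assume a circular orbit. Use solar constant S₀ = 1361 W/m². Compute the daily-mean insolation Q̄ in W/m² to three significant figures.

Q̄ ≈ 366 W/m²

Solar declination: sin δ = sin ε · sin λ_s = sin 23.44° × sin 244.3° = -0.35844, so δ = -21.004°.
cos H₀ = −tan(+8.2°) tan(-21.004°) = 0.0553, H₀ = 1.5154 rad.
Bracket: H₀ sin φ sin δ + cos φ cos δ sin H₀ = 1.5154×0.14263×-0.35844 + 0.98978×0.93355×0.99847 = -0.077474 + 0.922595 = 0.845121.
Q̄ = (S₀/π) × [bracket] = (1361/π) × 0.845121 = 366.1 W/m².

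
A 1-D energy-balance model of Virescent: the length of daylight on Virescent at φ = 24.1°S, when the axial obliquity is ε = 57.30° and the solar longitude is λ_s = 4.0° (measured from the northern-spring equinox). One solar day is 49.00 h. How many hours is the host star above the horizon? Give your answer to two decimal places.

Solar declination: sin δ = sin ε · sin λ_s = sin 57.30° × sin 4.0° = 0.05870, so δ = +3.365°.
cos H₀ = −tan φ · tan δ = −tan(-24.1°) × tan(+3.365°) = 0.0263, so H₀ = 1.5445 rad = 88.49°.
Daylight = 2H₀/(2π) × 49.00 h = (1.5445/π) × 49.00 = 24.09 h.

24.09 h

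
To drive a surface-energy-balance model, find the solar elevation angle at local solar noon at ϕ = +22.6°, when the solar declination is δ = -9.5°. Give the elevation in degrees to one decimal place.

At local noon the hour angle is zero, so the zenith angle equals |ϕ − δ| = |+22.6° − (-9.500°)| = 32.100°.
Elevation = 90° − 32.100° = 57.9°.

57.9°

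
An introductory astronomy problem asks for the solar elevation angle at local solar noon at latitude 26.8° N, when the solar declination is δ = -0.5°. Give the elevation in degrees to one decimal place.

At local noon the hour angle is zero, so the zenith angle equals |φ − δ| = |+26.8° − (-0.500°)| = 27.300°.
Elevation = 90° − 27.300° = 62.7°.

62.7°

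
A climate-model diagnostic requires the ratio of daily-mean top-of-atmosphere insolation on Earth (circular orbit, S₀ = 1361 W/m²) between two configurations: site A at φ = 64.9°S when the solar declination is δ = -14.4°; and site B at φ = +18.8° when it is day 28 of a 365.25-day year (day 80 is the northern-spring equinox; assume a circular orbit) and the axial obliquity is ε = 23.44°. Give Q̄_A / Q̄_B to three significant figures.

Q̄_A / Q̄_B ≈ 1.11

— Configuration A (φ=-64.9°):
cos H₀ = −tan(-64.9°) tan(-14.400°) = -0.5481, H₀ = 2.1509 rad.
Bracket: H₀ sin φ sin δ + cos φ cos δ sin H₀ = 2.1509×-0.90557×-0.24869 + 0.42420×0.96858×0.83640 = 0.484396 + 0.343653 = 0.828049.
Q̄ = (S₀/π) × [bracket] = (1361/π) × 0.828049 = 358.73 W/m².
— Configuration B (φ=+18.8°):
Solar longitude: λ_s = 360° × (28 − 80)/365.25 = -51.253°, i.e. -51.253° + 360° = 308.747°.
sin δ = sin 23.44° × sin 308.747° = -0.31024, so δ = -18.074°.
cos H₀ = −tan(+18.8°) tan(-18.074°) = 0.1111, H₀ = 1.4595 rad.
Bracket: H₀ sin φ sin δ + cos φ cos δ sin H₀ = 1.4595×0.32227×-0.31024 + 0.94665×0.95066×0.99381 = -0.145922 + 0.894372 = 0.748450.
Q̄ = (S₀/π) × [bracket] = (1361/π) × 0.748450 = 324.24 W/m².
Ratio Q̄_A / Q̄_B = 358.73 / 324.24 = 1.106.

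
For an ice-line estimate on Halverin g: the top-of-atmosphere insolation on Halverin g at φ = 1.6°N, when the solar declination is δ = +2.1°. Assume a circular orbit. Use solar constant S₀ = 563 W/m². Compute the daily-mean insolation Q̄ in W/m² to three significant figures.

Q̄ ≈ 179 W/m²

cos H₀ = −tan(+1.6°) tan(+2.100°) = -0.0010, H₀ = 1.5718 rad.
Bracket: H₀ sin φ sin δ + cos φ cos δ sin H₀ = 1.5718×0.02792×0.03664 + 0.99961×0.99933×1.00000 = 0.001608 + 0.998940 = 1.000548.
Q̄ = (S₀/π) × [bracket] = (563/π) × 1.000548 = 179.3 W/m².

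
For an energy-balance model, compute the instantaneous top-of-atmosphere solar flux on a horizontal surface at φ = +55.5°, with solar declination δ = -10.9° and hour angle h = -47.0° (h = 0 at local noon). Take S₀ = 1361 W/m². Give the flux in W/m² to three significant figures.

304 W/m²

cos θ_z = sin φ sin δ + cos φ cos δ cos h = -0.155839 + 0.379319 = 0.223480.
Flux = S₀ · cos θ_z = 1361 × 0.223480 = 304.2 W/m².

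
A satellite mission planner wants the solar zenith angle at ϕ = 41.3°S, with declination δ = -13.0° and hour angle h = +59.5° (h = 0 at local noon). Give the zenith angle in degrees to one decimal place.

cos θ_z = sin ϕ sin δ + cos ϕ cos δ cos h = 0.148468 + 0.371523 = 0.519991.
θ_z = arccos(0.519991) = 58.7°.

θ_z = 58.7°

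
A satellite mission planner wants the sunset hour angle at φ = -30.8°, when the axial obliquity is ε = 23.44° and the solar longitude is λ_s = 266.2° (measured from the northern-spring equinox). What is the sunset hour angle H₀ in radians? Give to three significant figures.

H₀ = 1.83 rad

Solar declination: sin δ = sin ε · sin λ_s = sin 23.44° × sin 266.2° = -0.39691, so δ = -23.385°.
cos H₀ = −tan φ · tan δ = −tan(-30.8°) × tan(-23.385°) = -0.2578, so H₀ = 1.8315 rad = 104.94°.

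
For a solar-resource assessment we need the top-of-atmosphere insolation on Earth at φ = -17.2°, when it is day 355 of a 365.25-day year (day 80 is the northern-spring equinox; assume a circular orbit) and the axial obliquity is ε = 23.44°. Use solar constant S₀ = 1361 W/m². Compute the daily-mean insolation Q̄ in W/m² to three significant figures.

Solar longitude: λ_s = 360° × (355 − 80)/365.25 = 271.047°.
sin δ = sin 23.44° × sin 271.047° = -0.39772, so δ = -23.436°.
cos H₀ = −tan(-17.2°) tan(-23.436°) = -0.1342, H₀ = 1.7054 rad.
Bracket: H₀ sin φ sin δ + cos φ cos δ sin H₀ = 1.7054×-0.29571×-0.39772 + 0.95528×0.91751×0.99096 = 0.200572 + 0.868556 = 1.069128.
Q̄ = (S₀/π) × [bracket] = (1361/π) × 1.069128 = 463.2 W/m².

Q̄ ≈ 463 W/m²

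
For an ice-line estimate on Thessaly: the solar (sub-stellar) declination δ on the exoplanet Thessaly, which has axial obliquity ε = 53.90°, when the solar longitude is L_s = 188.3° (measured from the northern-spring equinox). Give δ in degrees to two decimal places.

δ = -6.70°

sin δ = sin ε · sin L_s = sin 53.90° × sin 188.3° = -0.116638.
δ = arcsin(-0.116638) = -6.70°.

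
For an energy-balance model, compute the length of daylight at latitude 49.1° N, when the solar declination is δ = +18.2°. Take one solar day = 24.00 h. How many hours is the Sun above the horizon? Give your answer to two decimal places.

cos H₀ = −tan φ · tan δ = −tan(+49.1°) × tan(+18.200°) = -0.3796, so H₀ = 1.9601 rad = 112.31°.
Daylight = 2H₀/(2π) × 24.00 h = (1.9601/π) × 24.00 = 14.97 h.

14.97 h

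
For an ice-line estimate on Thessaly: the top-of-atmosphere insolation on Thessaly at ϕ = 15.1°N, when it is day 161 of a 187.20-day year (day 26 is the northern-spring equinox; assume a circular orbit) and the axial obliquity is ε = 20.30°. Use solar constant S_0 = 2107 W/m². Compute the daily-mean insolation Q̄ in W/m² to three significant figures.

Q̄ ≈ 518 W/m²

Solar longitude: L_s = 360° × (161 − 26)/187.20 = 259.615°.
sin δ = sin 20.30° × sin 259.615° = -0.34125, so δ = -19.953°.
cos h₀ = −tan(+15.1°) tan(-19.953°) = 0.0980, h₀ = 1.4727 rad.
Bracket: h₀ sin ϕ sin δ + cos ϕ cos δ sin h₀ = 1.4727×0.26050×-0.34125 + 0.96547×0.93997×0.99519 = -0.130917 + 0.903148 = 0.772231.
Q̄ = (S_0/π) × [bracket] = (2107/π) × 0.772231 = 517.9 W/m².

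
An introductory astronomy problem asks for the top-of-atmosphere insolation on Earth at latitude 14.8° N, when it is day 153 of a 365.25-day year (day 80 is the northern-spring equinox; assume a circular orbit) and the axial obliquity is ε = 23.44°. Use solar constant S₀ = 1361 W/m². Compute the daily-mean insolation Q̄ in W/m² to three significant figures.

Q̄ ≈ 456 W/m²

Solar longitude: λ_s = 360° × (153 − 80)/365.25 = 71.951°.
sin δ = sin 23.44° × sin 71.951° = 0.37821, so δ = +22.223°.
cos H₀ = −tan(+14.8°) tan(+22.223°) = -0.1079, H₀ = 1.6790 rad.
Bracket: H₀ sin φ sin δ + cos φ cos δ sin H₀ = 1.6790×0.25545×0.37821 + 0.96682×0.92572×0.99416 = 0.162214 + 0.889778 = 1.051992.
Q̄ = (S₀/π) × [bracket] = (1361/π) × 1.051992 = 455.7 W/m².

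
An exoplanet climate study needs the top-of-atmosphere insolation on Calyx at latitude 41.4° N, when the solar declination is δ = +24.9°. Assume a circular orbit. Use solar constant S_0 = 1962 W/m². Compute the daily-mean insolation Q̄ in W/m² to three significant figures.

Q̄ ≈ 734 W/m²

cos h₀ = −tan(+41.4°) tan(+24.900°) = -0.4092, h₀ = 1.9924 rad.
Bracket: h₀ sin ϕ sin δ + cos ϕ cos δ sin h₀ = 1.9924×0.66131×0.42104 + 0.75011×0.90704×0.91243 = 0.554760 + 0.620799 = 1.175559.
Q̄ = (S_0/π) × [bracket] = (1962/π) × 1.175559 = 734.2 W/m².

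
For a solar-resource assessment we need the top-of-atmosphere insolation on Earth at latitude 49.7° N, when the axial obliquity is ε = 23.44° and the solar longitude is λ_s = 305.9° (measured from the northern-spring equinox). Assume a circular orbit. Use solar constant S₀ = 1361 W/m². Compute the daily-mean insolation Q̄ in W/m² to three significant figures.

Solar declination: sin δ = sin ε · sin λ_s = sin 23.44° × sin 305.9° = -0.32223, so δ = -18.798°.
cos H₀ = −tan(+49.7°) tan(-18.798°) = 0.4014, H₀ = 1.1578 rad.
Bracket: H₀ sin φ sin δ + cos φ cos δ sin H₀ = 1.1578×0.76267×-0.32223 + 0.64679×0.94666×0.91592 = -0.284535 + 0.560809 = 0.276274.
Q̄ = (S₀/π) × [bracket] = (1361/π) × 0.276274 = 119.7 W/m².

Q̄ ≈ 120 W/m²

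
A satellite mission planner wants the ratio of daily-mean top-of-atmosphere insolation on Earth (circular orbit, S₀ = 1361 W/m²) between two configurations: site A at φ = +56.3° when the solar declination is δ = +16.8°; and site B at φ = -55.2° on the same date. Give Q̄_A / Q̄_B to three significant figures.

— Configuration A (φ=+56.3°):
cos H₀ = −tan(+56.3°) tan(+16.800°) = -0.4527, H₀ = 2.0406 rad.
Bracket: H₀ sin φ sin δ + cos φ cos δ sin H₀ = 2.0406×0.83195×0.28903 + 0.55484×0.95732×0.89166 = 0.490680 + 0.473614 = 0.964294.
Q̄ = (S₀/π) × [bracket] = (1361/π) × 0.964294 = 417.75 W/m².
— Configuration B (φ=-55.2°):
cos H₀ = −tan(-55.2°) tan(+16.800°) = 0.4344, H₀ = 1.1214 rad.
Bracket: H₀ sin φ sin δ + cos φ cos δ sin H₀ = 1.1214×-0.82115×0.28903 + 0.57071×0.95732×0.90072 = -0.266150 + 0.492110 = 0.225960.
Q̄ = (S₀/π) × [bracket] = (1361/π) × 0.225960 = 97.890 W/m².
Ratio Q̄_A / Q̄_B = 417.75 / 97.890 = 4.268.

Q̄_A / Q̄_B ≈ 4.27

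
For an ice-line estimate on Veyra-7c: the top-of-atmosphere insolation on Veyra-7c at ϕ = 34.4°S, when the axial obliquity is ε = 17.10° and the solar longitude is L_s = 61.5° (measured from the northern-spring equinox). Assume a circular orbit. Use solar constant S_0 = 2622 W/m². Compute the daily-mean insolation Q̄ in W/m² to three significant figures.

Q̄ ≈ 485 W/m²

Solar declination: sin δ = sin ε · sin L_s = sin 17.10° × sin 61.5° = 0.25841, so δ = +14.976°.
cos h₀ = −tan(-34.4°) tan(+14.976°) = 0.1832, h₀ = 1.3866 rad.
Bracket: h₀ sin ϕ sin δ + cos ϕ cos δ sin h₀ = 1.3866×-0.56497×0.25841 + 0.82511×0.96604×0.98308 = -0.202435 + 0.783603 = 0.581168.
Q̄ = (S_0/π) × [bracket] = (2622/π) × 0.581168 = 485.0 W/m².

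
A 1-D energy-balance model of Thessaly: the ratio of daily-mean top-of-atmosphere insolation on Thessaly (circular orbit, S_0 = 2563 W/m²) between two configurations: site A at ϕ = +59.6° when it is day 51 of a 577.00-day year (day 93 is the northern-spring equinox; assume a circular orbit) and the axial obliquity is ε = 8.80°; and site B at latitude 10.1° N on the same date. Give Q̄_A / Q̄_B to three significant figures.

— Configuration A (ϕ=+59.6°):
Solar longitude: L_s = 360° × (51 − 93)/577.00 = -26.205°, i.e. -26.205° + 360° = 333.795°.
sin δ = sin 8.80° × sin 333.795° = -0.06755, so δ = -3.874°.
cos h₀ = −tan(+59.6°) tan(-3.874°) = 0.1154, h₀ = 1.4551 rad.
Bracket: h₀ sin ϕ sin δ + cos ϕ cos δ sin h₀ = 1.4551×0.86251×-0.06755 + 0.50603×0.99772×0.99332 = -0.084778 + 0.501504 = 0.416726.
Q̄ = (S_0/π) × [bracket] = (2563/π) × 0.416726 = 339.98 W/m².
— Configuration B (ϕ=+10.1°):
cos h₀ = −tan(+10.1°) tan(-3.874°) = 0.0121, h₀ = 1.5587 rad.
Bracket: h₀ sin ϕ sin δ + cos ϕ cos δ sin h₀ = 1.5587×0.17537×-0.06755 + 0.98450×0.99772×0.99993 = -0.018465 + 0.982187 = 0.963722.
Q̄ = (S_0/π) × [bracket] = (2563/π) × 0.963722 = 786.23 W/m².
Ratio Q̄_A / Q̄_B = 339.98 / 786.23 = 0.4324.

Q̄_A / Q̄_B ≈ 0.432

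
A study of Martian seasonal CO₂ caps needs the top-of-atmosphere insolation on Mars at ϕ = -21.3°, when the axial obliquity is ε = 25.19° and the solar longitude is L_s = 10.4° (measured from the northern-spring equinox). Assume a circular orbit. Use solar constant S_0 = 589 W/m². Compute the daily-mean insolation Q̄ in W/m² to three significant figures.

Solar declination: sin δ = sin ε · sin L_s = sin 25.19° × sin 10.4° = 0.07683, so δ = +4.407°.
cos h₀ = −tan(-21.3°) tan(+4.407°) = 0.0300, h₀ = 1.5407 rad.
Bracket: h₀ sin ϕ sin δ + cos ϕ cos δ sin h₀ = 1.5407×-0.36325×0.07683 + 0.93169×0.99704×0.99955 = -0.042999 + 0.928514 = 0.885515.
Q̄ = (S_0/π) × [bracket] = (589/π) × 0.885515 = 166.0 W/m².

Q̄ ≈ 166 W/m²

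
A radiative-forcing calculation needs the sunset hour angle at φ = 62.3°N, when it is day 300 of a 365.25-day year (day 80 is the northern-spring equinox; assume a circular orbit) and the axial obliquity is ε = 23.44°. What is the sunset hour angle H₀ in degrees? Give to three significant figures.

Solar longitude: λ_s = 360° × (300 − 80)/365.25 = 216.838°.
sin δ = sin 23.44° × sin 216.838° = -0.23849, so δ = -13.798°.
cos H₀ = −tan φ · tan δ = −tan(+62.3°) × tan(-13.798°) = 0.4678, so H₀ = 1.0840 rad = 62.11°.

H₀ = 62.1°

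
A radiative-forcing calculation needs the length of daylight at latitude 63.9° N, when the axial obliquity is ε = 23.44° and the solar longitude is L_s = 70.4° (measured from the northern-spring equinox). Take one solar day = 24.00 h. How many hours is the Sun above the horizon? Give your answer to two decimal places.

19.41 h

Solar declination: sin δ = sin ε · sin L_s = sin 23.44° × sin 70.4° = 0.37474, so δ = +22.008°.
cos h₀ = −tan ϕ · tan δ = −tan(+63.9°) × tan(+22.008°) = -0.8251, so h₀ = 2.5411 rad = 145.59°.
Daylight = 2h₀/(2π) × 24.00 h = (2.5411/π) × 24.00 = 19.41 h.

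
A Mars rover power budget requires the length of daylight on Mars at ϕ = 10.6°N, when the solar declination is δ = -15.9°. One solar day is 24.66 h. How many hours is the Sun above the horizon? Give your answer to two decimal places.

11.91 h

cos h₀ = −tan ϕ · tan δ = −tan(+10.6°) × tan(-15.900°) = 0.0533, so h₀ = 1.5175 rad = 86.94°.
Daylight = 2h₀/(2π) × 24.66 h = (1.5175/π) × 24.66 = 11.91 h.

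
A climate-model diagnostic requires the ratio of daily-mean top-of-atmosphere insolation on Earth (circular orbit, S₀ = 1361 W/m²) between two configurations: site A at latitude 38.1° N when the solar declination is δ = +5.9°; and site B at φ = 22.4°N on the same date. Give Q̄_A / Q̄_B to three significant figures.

— Configuration A (φ=+38.1°):
cos H₀ = −tan(+38.1°) tan(+5.900°) = -0.0810, H₀ = 1.6519 rad.
Bracket: H₀ sin φ sin δ + cos φ cos δ sin H₀ = 1.6519×0.61704×0.10279 + 0.78694×0.99470×0.99671 = 0.104773 + 0.780194 = 0.884967.
Q̄ = (S₀/π) × [bracket] = (1361/π) × 0.884967 = 383.39 W/m².
— Configuration B (φ=+22.4°):
cos H₀ = −tan(+22.4°) tan(+5.900°) = -0.0426, H₀ = 1.6134 rad.
Bracket: H₀ sin φ sin δ + cos φ cos δ sin H₀ = 1.6134×0.38107×0.10279 + 0.92455×0.99470×0.99909 = 0.063197 + 0.918813 = 0.982010.
Q̄ = (S₀/π) × [bracket] = (1361/π) × 0.982010 = 425.43 W/m².
Ratio Q̄_A / Q̄_B = 383.39 / 425.43 = 0.9012.

Q̄_A / Q̄_B ≈ 0.901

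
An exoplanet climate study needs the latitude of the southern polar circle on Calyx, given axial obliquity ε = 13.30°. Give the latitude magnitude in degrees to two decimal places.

76.70°

The polar circle is the lowest latitude that experiences at least one full rotation of continuous darkness at the northern-summer solstice; it lies at |φ| = 90° − ε = 90° − 13.30° = 76.70°.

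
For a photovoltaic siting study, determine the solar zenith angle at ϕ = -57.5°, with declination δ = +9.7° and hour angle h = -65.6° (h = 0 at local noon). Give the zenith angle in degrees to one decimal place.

cos θ_z = sin ϕ sin δ + cos ϕ cos δ cos h = -0.142103 + 0.218788 = 0.076685.
θ_z = arccos(0.076685) = 85.6°.

θ_z = 85.6°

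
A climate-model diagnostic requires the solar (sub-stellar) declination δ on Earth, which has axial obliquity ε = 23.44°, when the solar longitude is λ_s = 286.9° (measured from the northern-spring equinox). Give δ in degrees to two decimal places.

sin δ = sin ε · sin λ_s = sin 23.44° × sin 286.9° = -0.380609.
δ = arcsin(-0.380609) = -22.37°.

δ = -22.37°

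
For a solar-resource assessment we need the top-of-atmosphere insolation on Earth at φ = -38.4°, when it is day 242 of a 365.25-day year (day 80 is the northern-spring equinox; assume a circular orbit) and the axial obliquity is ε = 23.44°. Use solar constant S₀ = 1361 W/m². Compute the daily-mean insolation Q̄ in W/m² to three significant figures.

Solar longitude: λ_s = 360° × (242 − 80)/365.25 = 159.671°.
sin δ = sin 23.44° × sin 159.671° = 0.13819, so δ = +7.943°.
cos H₀ = −tan(-38.4°) tan(+7.943°) = 0.1106, H₀ = 1.4600 rad.
Bracket: H₀ sin φ sin δ + cos φ cos δ sin H₀ = 1.4600×-0.62115×0.13819 + 0.78369×0.99041×0.99387 = -0.125322 + 0.771416 = 0.646094.
Q̄ = (S₀/π) × [bracket] = (1361/π) × 0.646094 = 279.9 W/m².

Q̄ ≈ 280 W/m²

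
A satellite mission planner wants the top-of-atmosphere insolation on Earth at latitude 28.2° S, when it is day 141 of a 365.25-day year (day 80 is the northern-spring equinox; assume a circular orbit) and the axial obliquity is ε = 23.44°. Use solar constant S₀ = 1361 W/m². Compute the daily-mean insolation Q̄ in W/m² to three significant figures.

Solar longitude: λ_s = 360° × (141 − 80)/365.25 = 60.123°.
sin δ = sin 23.44° × sin 60.123° = 0.34492, so δ = +20.177°.
cos H₀ = −tan(-28.2°) tan(+20.177°) = 0.1970, H₀ = 1.3725 rad.
Bracket: H₀ sin φ sin δ + cos φ cos δ sin H₀ = 1.3725×-0.47255×0.34492 + 0.88130×0.93863×0.98040 = -0.223706 + 0.811001 = 0.587295.
Q̄ = (S₀/π) × [bracket] = (1361/π) × 0.587295 = 254.4 W/m².

Q̄ ≈ 254 W/m²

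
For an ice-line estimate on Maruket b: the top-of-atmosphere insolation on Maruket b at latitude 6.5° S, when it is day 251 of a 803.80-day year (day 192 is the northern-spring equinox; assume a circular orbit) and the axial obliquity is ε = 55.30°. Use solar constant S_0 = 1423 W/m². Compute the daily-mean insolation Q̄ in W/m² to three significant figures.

Solar longitude: L_s = 360° × (251 − 192)/803.80 = 26.424°.
sin δ = sin 55.30° × sin 26.424° = 0.36587, so δ = +21.461°.
cos h₀ = −tan(-6.5°) tan(+21.461°) = 0.0448, h₀ = 1.5260 rad.
Bracket: h₀ sin ϕ sin δ + cos ϕ cos δ sin h₀ = 1.5260×-0.11320×0.36587 + 0.99357×0.93067×0.99900 = -0.063202 + 0.923761 = 0.860559.
Q̄ = (S_0/π) × [bracket] = (1423/π) × 0.860559 = 389.8 W/m².

Q̄ ≈ 390 W/m²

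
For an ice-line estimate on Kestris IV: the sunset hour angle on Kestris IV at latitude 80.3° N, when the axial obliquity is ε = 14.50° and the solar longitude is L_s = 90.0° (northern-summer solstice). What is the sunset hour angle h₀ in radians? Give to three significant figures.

Solar declination: sin δ = sin ε · sin L_s = sin 14.50° × sin 90.0° = 0.25038, so δ = +14.500°.
Sunrise equation: cos h₀ = −tan ϕ · tan δ = -1.5130 ≤ −1, so the host star never sets (polar day) and h₀ = π.

h₀ = 3.14 rad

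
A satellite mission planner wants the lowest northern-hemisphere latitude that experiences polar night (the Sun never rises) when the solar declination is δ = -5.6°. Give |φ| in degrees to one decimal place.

Polar night requires cos H₀ = −tan φ tan δ ≥ 1, i.e. tan φ tan δ ≤ −1.
The boundary is |tan φ| · |tan δ| = 1, so |φ| = 90° − |δ| = 90° − 5.6° = 84.4° in the northern hemisphere.

|φ| = 84.4°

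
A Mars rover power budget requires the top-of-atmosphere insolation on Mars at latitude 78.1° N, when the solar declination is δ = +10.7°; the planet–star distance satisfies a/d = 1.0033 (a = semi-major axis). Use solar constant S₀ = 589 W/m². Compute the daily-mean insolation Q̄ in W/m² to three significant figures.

cos H₀ = −tan(+78.1°) tan(+10.700°) = -0.8966, H₀ = 2.6829 rad.
Bracket: H₀ sin φ sin δ + cos φ cos δ sin H₀ = 2.6829×0.97851×0.18567 + 0.20620×0.98261×0.44276 = 0.487429 + 0.089709 = 0.577138.
Inverse-square distance factor (a/d)² = 1.0033² = 1.006611.
Q̄ = (S₀/π) × 1.006611 × [bracket] = (589/π) × 1.006611 × 0.577138 = 108.9 W/m².

Q̄ ≈ 109 W/m²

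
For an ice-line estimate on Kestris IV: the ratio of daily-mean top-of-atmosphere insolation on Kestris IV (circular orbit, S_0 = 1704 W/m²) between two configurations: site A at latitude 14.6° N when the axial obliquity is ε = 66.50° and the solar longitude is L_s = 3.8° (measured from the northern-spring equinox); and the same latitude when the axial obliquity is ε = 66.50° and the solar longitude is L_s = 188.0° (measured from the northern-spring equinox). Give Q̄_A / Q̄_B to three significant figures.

— Configuration A (ϕ=+14.6°):
Solar declination: sin δ = sin ε · sin L_s = sin 66.50° × sin 3.8° = 0.06078, so δ = +3.484°.
cos h₀ = −tan(+14.6°) tan(+3.484°) = -0.0159, h₀ = 1.5867 rad.
Bracket: h₀ sin ϕ sin δ + cos ϕ cos δ sin h₀ = 1.5867×0.25207×0.06078 + 0.96771×0.99815×0.99987 = 0.024310 + 0.965794 = 0.990104.
Q̄ = (S_0/π) × [bracket] = (1704/π) × 0.990104 = 537.03 W/m².
— Configuration B (ϕ=+14.6°):
Solar declination: sin δ = sin ε · sin L_s = sin 66.50° × sin 188.0° = -0.12763, so δ = -7.333°.
cos h₀ = −tan(+14.6°) tan(-7.333°) = 0.0335, h₀ = 1.5373 rad.
Bracket: h₀ sin ϕ sin δ + cos ϕ cos δ sin h₀ = 1.5373×0.25207×-0.12763 + 0.96771×0.99182×0.99944 = -0.049458 + 0.959257 = 0.909799.
Q̄ = (S_0/π) × [bracket] = (1704/π) × 0.909799 = 493.48 W/m².
Ratio Q̄_A / Q̄_B = 537.03 / 493.48 = 1.088.

Q̄_A / Q̄_B ≈ 1.09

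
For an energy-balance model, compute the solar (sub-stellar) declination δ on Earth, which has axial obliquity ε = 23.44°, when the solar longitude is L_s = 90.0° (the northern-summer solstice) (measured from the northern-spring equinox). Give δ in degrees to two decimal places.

δ = +23.44°

sin δ = sin ε · sin L_s = sin 23.44° × sin 90.0° = 0.397789.
δ = arcsin(0.397789) = +23.44°.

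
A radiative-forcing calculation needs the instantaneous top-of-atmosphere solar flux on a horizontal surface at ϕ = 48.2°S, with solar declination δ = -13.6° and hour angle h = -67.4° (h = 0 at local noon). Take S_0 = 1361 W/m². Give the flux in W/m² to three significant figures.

cos θ_z = sin ϕ sin δ + cos ϕ cos δ cos h = 0.175293 + 0.248963 = 0.424256.
Flux = S_0 · cos θ_z = 1361 × 0.424256 = 577.4 W/m².

577 W/m²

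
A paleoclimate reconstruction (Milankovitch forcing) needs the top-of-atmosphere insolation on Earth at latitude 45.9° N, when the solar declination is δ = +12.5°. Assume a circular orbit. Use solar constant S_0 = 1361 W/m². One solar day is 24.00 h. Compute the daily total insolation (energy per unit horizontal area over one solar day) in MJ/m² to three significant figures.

cos h₀ = −tan(+45.9°) tan(+12.500°) = -0.2288, h₀ = 1.8016 rad.
Bracket: h₀ sin ϕ sin δ + cos ϕ cos δ sin h₀ = 1.8016×0.71813×0.21644 + 0.69591×0.97630×0.97348 = 0.280026 + 0.661399 = 0.941425.
Q̄ = (S_0/π) × [bracket] = (1361/π) × 0.941425 = 407.84 W/m².
Daily total = Q̄ × 24.00 h × 3600 s/h = 407.84 × 24.00 × 3600 / 10⁶ = 35.24 MJ/m².

35.2 MJ/m²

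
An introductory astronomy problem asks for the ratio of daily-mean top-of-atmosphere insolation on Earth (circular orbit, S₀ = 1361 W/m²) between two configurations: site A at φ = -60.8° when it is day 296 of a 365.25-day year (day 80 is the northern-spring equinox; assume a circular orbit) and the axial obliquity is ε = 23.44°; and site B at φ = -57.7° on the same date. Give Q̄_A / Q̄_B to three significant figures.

Q̄_A / Q̄_B ≈ 0.964

— Configuration A (φ=-60.8°):
Solar longitude: λ_s = 360° × (296 − 80)/365.25 = 212.895°.
sin δ = sin 23.44° × sin 212.895° = -0.21604, so δ = -12.477°.
cos H₀ = −tan(-60.8°) tan(-12.477°) = -0.3959, H₀ = 1.9779 rad.
Bracket: H₀ sin φ sin δ + cos φ cos δ sin H₀ = 1.9779×-0.87292×-0.21604 + 0.48786×0.97638×0.91829 = 0.373004 + 0.437415 = 0.810419.
Q̄ = (S₀/π) × [bracket] = (1361/π) × 0.810419 = 351.09 W/m².
— Configuration B (φ=-57.7°):
cos H₀ = −tan(-57.7°) tan(-12.477°) = -0.3500, H₀ = 1.9284 rad.
Bracket: H₀ sin φ sin δ + cos φ cos δ sin H₀ = 1.9284×-0.84526×-0.21604 + 0.53435×0.97638×0.93675 = 0.352145 + 0.488729 = 0.840874.
Q̄ = (S₀/π) × [bracket] = (1361/π) × 0.840874 = 364.28 W/m².
Ratio Q̄_A / Q̄_B = 351.09 / 364.28 = 0.9638.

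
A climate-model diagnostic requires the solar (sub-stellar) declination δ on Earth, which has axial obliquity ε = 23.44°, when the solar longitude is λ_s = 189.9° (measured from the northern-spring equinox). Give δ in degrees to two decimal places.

δ = -3.92°

sin δ = sin ε · sin λ_s = sin 23.44° × sin 189.9° = -0.068391.
δ = arcsin(-0.068391) = -3.92°.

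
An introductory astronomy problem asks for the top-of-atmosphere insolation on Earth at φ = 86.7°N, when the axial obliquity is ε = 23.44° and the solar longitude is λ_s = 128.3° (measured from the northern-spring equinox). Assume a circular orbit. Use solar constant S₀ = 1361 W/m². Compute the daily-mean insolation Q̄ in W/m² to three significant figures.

Solar declination: sin δ = sin ε · sin λ_s = sin 23.44° × sin 128.3° = 0.31218, so δ = +18.190°.
cos H₀ = −tan(+86.7°) tan(+18.190°) = -5.6989 ≤ −1 ⇒ polar day, H₀ = π.
Bracket: H₀ sin φ sin δ + cos φ cos δ sin H₀ = 3.1416×0.99834×0.31218 + 0.05756×0.95002×0.00000 = 0.979117 + 0.000000 = 0.979117.
Q̄ = (S₀/π) × [bracket] = (1361/π) × 0.979117 = 424.2 W/m².

Q̄ ≈ 424 W/m²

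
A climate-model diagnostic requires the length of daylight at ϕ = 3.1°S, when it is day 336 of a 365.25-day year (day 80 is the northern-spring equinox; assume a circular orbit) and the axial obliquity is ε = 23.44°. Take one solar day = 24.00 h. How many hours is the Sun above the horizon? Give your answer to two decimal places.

12.17 h

Solar longitude: L_s = 360° × (336 − 80)/365.25 = 252.320°.
sin δ = sin 23.44° × sin 252.320° = -0.37900, so δ = -22.272°.
cos h₀ = −tan ϕ · tan δ = −tan(-3.1°) × tan(-22.272°) = -0.0222, so h₀ = 1.5930 rad = 91.27°.
Daylight = 2h₀/(2π) × 24.00 h = (1.5930/π) × 24.00 = 12.17 h.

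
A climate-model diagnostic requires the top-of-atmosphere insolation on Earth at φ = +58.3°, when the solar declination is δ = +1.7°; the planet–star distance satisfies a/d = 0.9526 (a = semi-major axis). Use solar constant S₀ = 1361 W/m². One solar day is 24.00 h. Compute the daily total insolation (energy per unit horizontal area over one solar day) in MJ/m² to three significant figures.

19.2 MJ/m²

cos H₀ = −tan(+58.3°) tan(+1.700°) = -0.0481, H₀ = 1.6189 rad.
Bracket: H₀ sin φ sin δ + cos φ cos δ sin H₀ = 1.6189×0.85081×0.02967 + 0.52547×0.99956×0.99884 = 0.040867 + 0.524630 = 0.565497.
Inverse-square distance factor (a/d)² = 0.9526² = 0.907447.
Q̄ = (S₀/π) × 0.907447 × [bracket] = (1361/π) × 0.907447 × 0.565497 = 222.31 W/m².
Daily total = Q̄ × 24.00 h × 3600 s/h = 222.31 × 24.00 × 3600 / 10⁶ = 19.21 MJ/m².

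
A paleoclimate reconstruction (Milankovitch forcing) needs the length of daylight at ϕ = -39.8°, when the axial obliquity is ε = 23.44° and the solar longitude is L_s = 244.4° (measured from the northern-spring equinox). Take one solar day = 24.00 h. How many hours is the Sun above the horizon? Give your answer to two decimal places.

Solar declination: sin δ = sin ε · sin L_s = sin 23.44° × sin 244.4° = -0.35874, so δ = -21.023°.
cos h₀ = −tan ϕ · tan δ = −tan(-39.8°) × tan(-21.023°) = -0.3202, so h₀ = 1.8967 rad = 108.68°.
Daylight = 2h₀/(2π) × 24.00 h = (1.8967/π) × 24.00 = 14.49 h.

14.49 h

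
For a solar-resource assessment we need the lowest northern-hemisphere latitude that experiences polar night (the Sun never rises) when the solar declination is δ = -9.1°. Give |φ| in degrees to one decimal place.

Polar night requires cos H₀ = −tan φ tan δ ≥ 1, i.e. tan φ tan δ ≤ −1.
The boundary is |tan φ| · |tan δ| = 1, so |φ| = 90° − |δ| = 90° − 9.1° = 80.9° in the northern hemisphere.

|φ| = 80.9°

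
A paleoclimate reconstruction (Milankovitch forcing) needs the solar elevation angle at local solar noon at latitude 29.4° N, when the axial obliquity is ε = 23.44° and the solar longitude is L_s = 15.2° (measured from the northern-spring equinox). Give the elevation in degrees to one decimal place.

66.6°

Solar declination: sin δ = sin ε · sin L_s = sin 23.44° × sin 15.2° = 0.10430, so δ = +5.987°.
At local noon the hour angle is zero, so the zenith angle equals |ϕ − δ| = |+29.4° − (+5.987°)| = 23.413°.
Elevation = 90° − 23.413° = 66.6°.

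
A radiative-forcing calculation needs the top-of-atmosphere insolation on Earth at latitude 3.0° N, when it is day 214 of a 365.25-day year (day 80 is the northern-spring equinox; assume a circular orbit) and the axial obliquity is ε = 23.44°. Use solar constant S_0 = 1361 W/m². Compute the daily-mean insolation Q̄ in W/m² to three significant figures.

Q̄ ≈ 424 W/m²

Solar longitude: L_s = 360° × (214 − 80)/365.25 = 132.074°.
sin δ = sin 23.44° × sin 132.074° = 0.29527, so δ = +17.174°.
cos h₀ = −tan(+3.0°) tan(+17.174°) = -0.0162, h₀ = 1.5870 rad.
Bracket: h₀ sin ϕ sin δ + cos ϕ cos δ sin h₀ = 1.5870×0.05234×0.29527 + 0.99863×0.95541×0.99987 = 0.024526 + 0.953977 = 0.978503.
Q̄ = (S_0/π) × [bracket] = (1361/π) × 0.978503 = 423.9 W/m².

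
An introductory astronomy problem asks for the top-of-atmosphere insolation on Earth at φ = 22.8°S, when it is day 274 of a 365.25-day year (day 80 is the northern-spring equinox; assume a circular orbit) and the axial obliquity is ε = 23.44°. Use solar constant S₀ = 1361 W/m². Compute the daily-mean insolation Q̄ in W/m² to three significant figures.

Q̄ ≈ 419 W/m²

Solar longitude: λ_s = 360° × (274 − 80)/365.25 = 191.211°.
sin δ = sin 23.44° × sin 191.211° = -0.07734, so δ = -4.436°.
cos H₀ = −tan(-22.8°) tan(-4.436°) = -0.0326, H₀ = 1.6034 rad.
Bracket: H₀ sin φ sin δ + cos φ cos δ sin H₀ = 1.6034×-0.38752×-0.07734 + 0.92186×0.99700×0.99947 = 0.048055 + 0.918607 = 0.966662.
Q̄ = (S₀/π) × [bracket] = (1361/π) × 0.966662 = 418.8 W/m².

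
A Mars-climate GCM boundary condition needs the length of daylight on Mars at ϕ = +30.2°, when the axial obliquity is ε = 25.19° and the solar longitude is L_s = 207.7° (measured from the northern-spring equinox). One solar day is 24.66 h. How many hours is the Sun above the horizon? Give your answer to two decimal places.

11.41 h

Solar declination: sin δ = sin ε · sin L_s = sin 25.19° × sin 207.7° = -0.19785, so δ = -11.411°.
cos h₀ = −tan ϕ · tan δ = −tan(+30.2°) × tan(-11.411°) = 0.1175, so h₀ = 1.4531 rad = 83.25°.
Daylight = 2h₀/(2π) × 24.66 h = (1.4531/π) × 24.66 = 11.41 h.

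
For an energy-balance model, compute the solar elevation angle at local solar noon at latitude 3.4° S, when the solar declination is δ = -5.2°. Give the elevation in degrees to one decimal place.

At local noon the hour angle is zero, so the zenith angle equals |φ − δ| = |-3.4° − (-5.200°)| = 1.800°.
Elevation = 90° − 1.800° = 88.2°.

88.2°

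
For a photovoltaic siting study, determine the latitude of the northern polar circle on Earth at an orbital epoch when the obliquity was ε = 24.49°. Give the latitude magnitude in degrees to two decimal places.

65.51°

The polar circle is the lowest latitude that experiences at least one full rotation of continuous daylight at the northern-summer solstice; it lies at |φ| = 90° − ε = 90° − 24.49° = 65.51°.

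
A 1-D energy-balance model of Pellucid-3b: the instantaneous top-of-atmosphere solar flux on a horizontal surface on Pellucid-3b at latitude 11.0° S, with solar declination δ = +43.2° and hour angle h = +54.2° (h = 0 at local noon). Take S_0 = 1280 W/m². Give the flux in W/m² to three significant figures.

369 W/m²

cos θ_z = sin ϕ sin δ + cos ϕ cos δ cos h = -0.130618 + 0.418581 = 0.287963.
Flux = S_0 · cos θ_z = 1280 × 0.287963 = 368.6 W/m².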